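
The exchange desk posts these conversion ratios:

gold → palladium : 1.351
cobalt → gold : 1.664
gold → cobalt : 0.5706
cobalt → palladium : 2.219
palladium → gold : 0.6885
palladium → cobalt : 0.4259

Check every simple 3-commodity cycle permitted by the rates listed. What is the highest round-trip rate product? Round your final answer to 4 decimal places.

0.9575

gold→palladium→cobalt→gold: 1.351 × 0.4259 × 1.664 = 0.95745
gold→cobalt→palladium→gold: 0.5706 × 2.219 × 0.6885 = 0.87175
Maximum is gold→palladium→cobalt→gold at 0.9575; no arbitrage — every cycle loses value.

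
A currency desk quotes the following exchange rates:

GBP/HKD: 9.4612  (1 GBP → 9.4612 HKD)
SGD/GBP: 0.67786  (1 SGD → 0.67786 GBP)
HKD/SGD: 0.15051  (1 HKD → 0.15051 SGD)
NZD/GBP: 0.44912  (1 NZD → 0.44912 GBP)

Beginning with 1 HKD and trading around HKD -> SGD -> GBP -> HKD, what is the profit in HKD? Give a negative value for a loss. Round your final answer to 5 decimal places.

1 HKD × 0.15051 = 0.15051 SGD
0.15051 SGD × 0.67786 = 0.1020247086 GBP
0.1020247086 GBP × 9.4612 = 0.96527617300632 HKD
Net change: 0.96527617300632 − 1 = -0.03472382699368 HKD

-0.03472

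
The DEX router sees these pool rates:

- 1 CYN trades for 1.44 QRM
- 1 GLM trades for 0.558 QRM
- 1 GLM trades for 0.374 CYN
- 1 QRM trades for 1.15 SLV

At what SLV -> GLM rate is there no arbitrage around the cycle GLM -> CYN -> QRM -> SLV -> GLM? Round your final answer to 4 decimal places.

Known legs of the cycle: 0.374 × 1.44 × 1.15 = 0.619344
For no arbitrage the full-cycle product must be 1, so the missing rate is 1 / 0.619344 ≈ 1.614612.

1.6146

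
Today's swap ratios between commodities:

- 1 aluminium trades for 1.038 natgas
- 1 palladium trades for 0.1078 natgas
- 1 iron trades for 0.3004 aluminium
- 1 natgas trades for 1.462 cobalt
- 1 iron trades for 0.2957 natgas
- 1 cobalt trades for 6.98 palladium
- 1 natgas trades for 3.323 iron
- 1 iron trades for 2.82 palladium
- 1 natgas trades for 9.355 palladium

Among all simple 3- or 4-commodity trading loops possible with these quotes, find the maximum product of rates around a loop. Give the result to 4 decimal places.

cobalt→palladium→natgas→cobalt: 6.98 × 0.1078 × 1.462 = 1.10007
aluminium→natgas→iron→aluminium: 1.038 × 3.323 × 0.3004 = 1.03616
natgas→iron→palladium→natgas: 3.323 × 2.82 × 0.1078 = 1.01018
Maximum is cobalt→palladium→natgas→cobalt at 1.1001; arbitrage exists.

1.1001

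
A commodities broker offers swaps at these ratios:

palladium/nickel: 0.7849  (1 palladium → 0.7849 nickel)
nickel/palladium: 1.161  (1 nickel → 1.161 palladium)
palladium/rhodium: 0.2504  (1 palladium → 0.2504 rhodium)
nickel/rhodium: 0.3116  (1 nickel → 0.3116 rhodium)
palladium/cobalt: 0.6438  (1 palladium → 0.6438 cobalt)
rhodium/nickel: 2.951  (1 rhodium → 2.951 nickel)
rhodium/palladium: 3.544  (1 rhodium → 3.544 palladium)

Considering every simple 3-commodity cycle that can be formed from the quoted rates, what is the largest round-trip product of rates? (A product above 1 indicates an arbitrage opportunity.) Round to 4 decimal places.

0.8668

nickel→rhodium→palladium→nickel: 0.3116 × 3.544 × 0.7849 = 0.86677
nickel→palladium→rhodium→nickel: 1.161 × 0.2504 × 2.951 = 0.85790
Maximum is nickel→rhodium→palladium→nickel at 0.8668; no arbitrage — every cycle loses value.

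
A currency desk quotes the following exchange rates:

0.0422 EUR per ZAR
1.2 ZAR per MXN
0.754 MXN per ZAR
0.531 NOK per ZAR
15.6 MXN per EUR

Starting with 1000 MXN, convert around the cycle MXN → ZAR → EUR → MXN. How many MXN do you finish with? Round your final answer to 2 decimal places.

1000 MXN × 1.2 = 1200 ZAR
1200 ZAR × 0.0422 = 50.64 EUR
50.64 EUR × 15.6 = 789.984 MXN

789.98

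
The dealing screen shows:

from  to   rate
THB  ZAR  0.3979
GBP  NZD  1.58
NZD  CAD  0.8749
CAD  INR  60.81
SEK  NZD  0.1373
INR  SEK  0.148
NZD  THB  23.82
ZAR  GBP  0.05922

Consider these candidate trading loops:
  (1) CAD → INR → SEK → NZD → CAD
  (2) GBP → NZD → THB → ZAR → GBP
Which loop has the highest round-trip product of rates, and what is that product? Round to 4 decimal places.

1.0811

(1) 60.81 × 0.148 × 0.1373 × 0.8749 = 1.08110
(2) 1.58 × 23.82 × 0.3979 × 0.05922 = 0.88683
Highest is cycle (1) at 1.0811 (>1, arbitrage).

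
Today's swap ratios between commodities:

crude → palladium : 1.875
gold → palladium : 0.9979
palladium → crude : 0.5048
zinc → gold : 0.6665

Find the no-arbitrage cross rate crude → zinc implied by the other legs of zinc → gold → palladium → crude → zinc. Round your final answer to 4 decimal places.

2.9785

Known legs of the cycle: 0.6665 × 0.9979 × 0.5048 = 0.33574265668
For no arbitrage the full-cycle product must be 1, so the missing rate is 1 / 0.33574265668 ≈ 2.978472.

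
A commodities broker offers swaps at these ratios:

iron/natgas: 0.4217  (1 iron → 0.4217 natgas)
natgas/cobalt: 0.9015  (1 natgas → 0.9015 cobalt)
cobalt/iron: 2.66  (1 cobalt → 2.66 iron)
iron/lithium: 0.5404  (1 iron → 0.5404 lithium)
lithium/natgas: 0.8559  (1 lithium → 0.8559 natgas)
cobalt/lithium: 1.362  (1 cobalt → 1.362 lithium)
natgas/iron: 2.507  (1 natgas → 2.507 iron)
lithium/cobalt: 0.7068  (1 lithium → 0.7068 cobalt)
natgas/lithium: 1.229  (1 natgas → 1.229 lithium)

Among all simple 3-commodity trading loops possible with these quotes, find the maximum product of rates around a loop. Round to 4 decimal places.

1.1596

lithium→natgas→iron→lithium: 0.8559 × 2.507 × 0.5404 = 1.15956
lithium→natgas→cobalt→lithium: 0.8559 × 0.9015 × 1.362 = 1.05091
lithium→cobalt→iron→lithium: 0.7068 × 2.66 × 0.5404 = 1.01600
cobalt→iron→natgas→cobalt: 2.66 × 0.4217 × 0.9015 = 1.01123
Maximum is lithium→natgas→iron→lithium at 1.1596; arbitrage exists.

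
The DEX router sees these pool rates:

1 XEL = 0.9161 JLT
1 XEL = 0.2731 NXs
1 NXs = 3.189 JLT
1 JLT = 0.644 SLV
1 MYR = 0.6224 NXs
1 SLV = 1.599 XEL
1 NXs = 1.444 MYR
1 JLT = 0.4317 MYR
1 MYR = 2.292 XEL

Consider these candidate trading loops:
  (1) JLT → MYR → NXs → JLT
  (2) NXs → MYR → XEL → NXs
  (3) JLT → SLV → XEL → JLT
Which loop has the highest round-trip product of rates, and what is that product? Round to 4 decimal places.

0.9434

(1) 0.4317 × 0.6224 × 3.189 = 0.85685
(2) 1.444 × 2.292 × 0.2731 = 0.90386
(3) 0.644 × 1.599 × 0.9161 = 0.94336
Highest is cycle (3) at 0.9434 (≤1, no arbitrage).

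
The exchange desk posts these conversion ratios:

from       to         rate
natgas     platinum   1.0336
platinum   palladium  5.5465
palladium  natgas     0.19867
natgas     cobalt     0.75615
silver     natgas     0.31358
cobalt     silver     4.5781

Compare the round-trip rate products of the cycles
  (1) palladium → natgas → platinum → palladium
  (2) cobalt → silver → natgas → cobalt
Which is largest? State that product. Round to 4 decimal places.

(1) 0.19867 × 1.0336 × 5.5465 = 1.13895
(2) 4.5781 × 0.31358 × 0.75615 = 1.08553
Highest is cycle (1) at 1.1389 (>1, arbitrage).

1.1389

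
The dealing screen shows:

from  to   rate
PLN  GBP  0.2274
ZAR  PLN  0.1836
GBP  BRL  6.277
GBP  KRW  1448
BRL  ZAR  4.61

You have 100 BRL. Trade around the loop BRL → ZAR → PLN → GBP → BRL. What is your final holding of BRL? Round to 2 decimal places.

100 BRL × 4.61 = 461 ZAR
461 ZAR × 0.1836 = 84.6396 PLN
84.6396 PLN × 0.2274 = 19.24704504 GBP
19.24704504 GBP × 6.277 = 120.81370171608 BRL

120.81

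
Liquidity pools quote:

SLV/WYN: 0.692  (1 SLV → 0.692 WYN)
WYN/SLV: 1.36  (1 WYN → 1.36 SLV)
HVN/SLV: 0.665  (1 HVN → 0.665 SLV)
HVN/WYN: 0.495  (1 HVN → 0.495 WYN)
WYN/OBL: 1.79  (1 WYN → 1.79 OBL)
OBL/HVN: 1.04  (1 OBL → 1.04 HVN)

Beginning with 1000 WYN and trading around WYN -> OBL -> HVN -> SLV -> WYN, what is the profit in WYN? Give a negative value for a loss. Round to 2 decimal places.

-143.33

1000 WYN × 1.79 = 1790 OBL
1790 OBL × 1.04 = 1861.6 HVN
1861.6 HVN × 0.665 = 1237.964 SLV
1237.964 SLV × 0.692 = 856.671088 WYN
Net change: 856.671088 − 1000 = -143.328912 WYN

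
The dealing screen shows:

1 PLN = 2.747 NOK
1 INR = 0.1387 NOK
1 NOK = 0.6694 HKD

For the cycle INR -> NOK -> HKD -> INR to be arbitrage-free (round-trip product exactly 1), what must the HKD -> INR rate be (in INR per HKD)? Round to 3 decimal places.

10.771

Known legs of the cycle: 0.1387 × 0.6694 = 0.09284578
For no arbitrage the full-cycle product must be 1, so the missing rate is 1 / 0.09284578 ≈ 10.77055.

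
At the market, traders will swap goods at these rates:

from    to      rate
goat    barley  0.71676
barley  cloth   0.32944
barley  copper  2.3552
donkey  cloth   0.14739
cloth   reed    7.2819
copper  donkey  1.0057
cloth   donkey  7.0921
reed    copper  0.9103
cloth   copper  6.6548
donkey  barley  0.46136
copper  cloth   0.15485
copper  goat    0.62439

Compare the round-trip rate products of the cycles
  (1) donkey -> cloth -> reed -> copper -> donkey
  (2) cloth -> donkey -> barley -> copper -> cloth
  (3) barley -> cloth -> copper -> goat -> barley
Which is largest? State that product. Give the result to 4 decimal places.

1.1933

(1) 0.14739 × 7.2819 × 0.9103 × 1.0057 = 0.98258
(2) 7.0921 × 0.46136 × 2.3552 × 0.15485 = 1.19331
(3) 0.32944 × 6.6548 × 0.62439 × 0.71676 = 0.98116
Highest is cycle (2) at 1.1933 (>1, arbitrage).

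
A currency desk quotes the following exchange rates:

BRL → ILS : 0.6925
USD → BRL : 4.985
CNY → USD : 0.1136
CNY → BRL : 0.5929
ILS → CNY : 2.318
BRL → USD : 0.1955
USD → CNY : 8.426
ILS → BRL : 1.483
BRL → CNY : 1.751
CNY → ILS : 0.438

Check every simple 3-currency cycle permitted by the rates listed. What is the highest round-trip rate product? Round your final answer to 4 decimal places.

CNY→ILS→BRL→CNY: 0.438 × 1.483 × 1.751 = 1.13737
CNY→USD→BRL→CNY: 0.1136 × 4.985 × 1.751 = 0.99158
CNY→BRL→USD→CNY: 0.5929 × 0.1955 × 8.426 = 0.97667
CNY→BRL→ILS→CNY: 0.5929 × 0.6925 × 2.318 = 0.95173
Maximum is CNY→ILS→BRL→CNY at 1.1374; arbitrage exists.

1.1374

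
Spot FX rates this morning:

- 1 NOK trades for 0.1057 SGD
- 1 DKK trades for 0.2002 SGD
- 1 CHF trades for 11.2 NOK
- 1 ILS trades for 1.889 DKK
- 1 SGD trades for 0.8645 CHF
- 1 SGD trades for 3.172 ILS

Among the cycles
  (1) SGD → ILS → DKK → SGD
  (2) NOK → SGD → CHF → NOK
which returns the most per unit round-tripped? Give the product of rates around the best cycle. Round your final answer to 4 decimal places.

(1) 3.172 × 1.889 × 0.2002 = 1.19958
(2) 0.1057 × 0.8645 × 11.2 = 1.02343
Highest is cycle (1) at 1.1996 (>1, arbitrage).

1.1996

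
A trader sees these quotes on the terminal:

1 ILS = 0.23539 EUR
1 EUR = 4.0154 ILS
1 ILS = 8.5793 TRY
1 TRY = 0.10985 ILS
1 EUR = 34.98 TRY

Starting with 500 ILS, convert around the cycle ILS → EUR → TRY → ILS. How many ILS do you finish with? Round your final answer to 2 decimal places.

452.25

500 ILS × 0.23539 = 117.695 EUR
117.695 EUR × 34.98 = 4116.9711 TRY
4116.9711 TRY × 0.10985 = 452.249275335 ILS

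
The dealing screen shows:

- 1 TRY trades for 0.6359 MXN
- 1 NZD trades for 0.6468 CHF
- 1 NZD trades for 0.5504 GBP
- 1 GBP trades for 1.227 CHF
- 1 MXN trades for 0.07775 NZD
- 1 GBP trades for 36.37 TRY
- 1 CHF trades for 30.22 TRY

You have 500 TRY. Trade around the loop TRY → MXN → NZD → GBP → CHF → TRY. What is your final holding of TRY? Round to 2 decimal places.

500 TRY × 0.6359 = 317.95 MXN
317.95 MXN × 0.07775 = 24.7206125 NZD
24.7206125 NZD × 0.5504 = 13.60622512 GBP
13.60622512 GBP × 1.227 = 16.69483822224 CHF
16.69483822224 CHF × 30.22 = 504.5180110760928 TRY

504.52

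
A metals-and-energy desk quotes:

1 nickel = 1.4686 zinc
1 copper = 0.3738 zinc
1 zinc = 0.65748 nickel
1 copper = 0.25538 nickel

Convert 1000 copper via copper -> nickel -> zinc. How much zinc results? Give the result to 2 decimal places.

1000 copper × 0.25538 = 255.38 nickel
255.38 nickel × 1.4686 = 375.051068 zinc

375.05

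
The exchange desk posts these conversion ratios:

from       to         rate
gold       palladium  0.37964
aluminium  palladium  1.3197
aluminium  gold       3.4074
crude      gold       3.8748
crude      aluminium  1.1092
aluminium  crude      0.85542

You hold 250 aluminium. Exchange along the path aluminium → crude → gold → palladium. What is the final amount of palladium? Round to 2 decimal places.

314.59

250 aluminium × 0.85542 = 213.855 crude
213.855 crude × 3.8748 = 828.645354 gold
828.645354 gold × 0.37964 = 314.58692219256 palladium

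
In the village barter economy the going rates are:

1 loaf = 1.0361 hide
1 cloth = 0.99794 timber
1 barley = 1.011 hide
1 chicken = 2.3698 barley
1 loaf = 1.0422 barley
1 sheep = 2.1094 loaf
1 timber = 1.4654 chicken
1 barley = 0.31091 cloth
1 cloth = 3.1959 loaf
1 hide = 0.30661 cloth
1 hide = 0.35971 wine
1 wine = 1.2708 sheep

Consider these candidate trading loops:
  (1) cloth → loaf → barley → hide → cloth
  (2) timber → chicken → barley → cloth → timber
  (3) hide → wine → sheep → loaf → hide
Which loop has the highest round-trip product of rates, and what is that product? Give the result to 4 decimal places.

1.0775

(1) 3.1959 × 1.0422 × 1.011 × 0.30661 = 1.03248
(2) 1.4654 × 2.3698 × 0.31091 × 0.99794 = 1.07747
(3) 0.35971 × 1.2708 × 2.1094 × 1.0361 = 0.99906
Highest is cycle (2) at 1.0775 (>1, arbitrage).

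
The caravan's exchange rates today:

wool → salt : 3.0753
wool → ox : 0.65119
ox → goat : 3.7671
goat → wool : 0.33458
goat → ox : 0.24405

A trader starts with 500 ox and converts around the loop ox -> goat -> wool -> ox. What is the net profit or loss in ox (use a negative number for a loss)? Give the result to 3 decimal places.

500 ox × 3.7671 = 1883.55 goat
1883.55 goat × 0.33458 = 630.198159 wool
630.198159 wool × 0.65119 = 410.37873915921 ox
Net change: 410.37873915921 − 500 = -89.62126084079 ox

-89.621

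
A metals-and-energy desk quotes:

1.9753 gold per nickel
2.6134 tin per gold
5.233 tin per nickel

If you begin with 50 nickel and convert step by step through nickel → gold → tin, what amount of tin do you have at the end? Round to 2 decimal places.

50 nickel × 1.9753 = 98.765 gold
98.765 gold × 2.6134 = 258.112451 tin

258.11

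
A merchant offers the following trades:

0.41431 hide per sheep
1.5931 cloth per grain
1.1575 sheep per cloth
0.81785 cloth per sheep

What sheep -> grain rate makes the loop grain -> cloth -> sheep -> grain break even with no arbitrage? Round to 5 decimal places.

0.54230

Known legs of the cycle: 1.5931 × 1.1575 = 1.84401325
For no arbitrage the full-cycle product must be 1, so the missing rate is 1 / 1.84401325 ≈ 0.5422955.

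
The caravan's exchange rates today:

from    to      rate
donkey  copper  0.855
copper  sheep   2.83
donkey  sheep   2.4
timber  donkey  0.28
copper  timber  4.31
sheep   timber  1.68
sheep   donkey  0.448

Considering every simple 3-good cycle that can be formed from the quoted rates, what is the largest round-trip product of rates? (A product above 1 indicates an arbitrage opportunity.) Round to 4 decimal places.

donkey→sheep→timber→donkey: 2.4 × 1.68 × 0.28 = 1.12896
donkey→copper→sheep→donkey: 0.855 × 2.83 × 0.448 = 1.08400
donkey→copper→timber→donkey: 0.855 × 4.31 × 0.28 = 1.03181
Maximum is donkey→sheep→timber→donkey at 1.1290; arbitrage exists.

1.1290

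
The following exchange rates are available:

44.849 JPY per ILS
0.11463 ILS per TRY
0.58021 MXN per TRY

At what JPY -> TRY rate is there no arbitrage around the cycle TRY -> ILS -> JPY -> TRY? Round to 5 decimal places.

0.19451

Known legs of the cycle: 0.11463 × 44.849 = 5.14104087
For no arbitrage the full-cycle product must be 1, so the missing rate is 1 / 5.14104087 ≈ 0.1945131.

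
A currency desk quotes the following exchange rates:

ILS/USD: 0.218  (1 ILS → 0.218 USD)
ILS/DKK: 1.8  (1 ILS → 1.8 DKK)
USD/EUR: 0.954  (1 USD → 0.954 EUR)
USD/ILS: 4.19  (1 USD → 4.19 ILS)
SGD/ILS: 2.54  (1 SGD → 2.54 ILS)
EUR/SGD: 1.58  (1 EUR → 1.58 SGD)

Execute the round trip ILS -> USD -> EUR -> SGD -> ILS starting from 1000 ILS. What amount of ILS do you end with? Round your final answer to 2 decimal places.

1000 ILS × 0.218 = 218 USD
218 USD × 0.954 = 207.972 EUR
207.972 EUR × 1.58 = 328.59576 SGD
328.59576 SGD × 2.54 = 834.6332304 ILS

834.63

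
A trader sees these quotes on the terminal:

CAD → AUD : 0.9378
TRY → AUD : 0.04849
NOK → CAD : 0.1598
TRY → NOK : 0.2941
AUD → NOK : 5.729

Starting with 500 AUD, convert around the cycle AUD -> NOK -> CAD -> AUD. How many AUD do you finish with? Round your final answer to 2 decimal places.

429.28

500 AUD × 5.729 = 2864.5 NOK
2864.5 NOK × 0.1598 = 457.7471 CAD
457.7471 CAD × 0.9378 = 429.27523038 AUD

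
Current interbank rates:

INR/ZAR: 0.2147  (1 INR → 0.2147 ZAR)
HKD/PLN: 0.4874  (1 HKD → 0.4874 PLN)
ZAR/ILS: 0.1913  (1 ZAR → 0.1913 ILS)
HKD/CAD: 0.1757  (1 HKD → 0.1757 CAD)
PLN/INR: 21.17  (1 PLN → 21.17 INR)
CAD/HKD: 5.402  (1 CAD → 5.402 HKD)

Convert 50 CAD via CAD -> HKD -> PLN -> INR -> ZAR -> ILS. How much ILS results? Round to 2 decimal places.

50 CAD × 5.402 = 270.1 HKD
270.1 HKD × 0.4874 = 131.64674 PLN
131.64674 PLN × 21.17 = 2786.9614858 INR
2786.9614858 INR × 0.2147 = 598.36063100126 ZAR
598.36063100126 ZAR × 0.1913 = 114.466388710541038 ILS

114.47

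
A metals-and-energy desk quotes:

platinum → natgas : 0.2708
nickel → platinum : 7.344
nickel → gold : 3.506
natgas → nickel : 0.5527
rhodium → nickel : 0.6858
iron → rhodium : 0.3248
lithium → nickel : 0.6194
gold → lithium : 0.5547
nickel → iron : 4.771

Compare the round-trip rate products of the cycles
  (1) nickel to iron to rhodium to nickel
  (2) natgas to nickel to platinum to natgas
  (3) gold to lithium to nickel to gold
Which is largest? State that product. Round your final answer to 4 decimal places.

1.2046

(1) 4.771 × 0.3248 × 0.6858 = 1.06273
(2) 0.5527 × 7.344 × 0.2708 = 1.09918
(3) 0.5547 × 0.6194 × 3.506 = 1.20460
Highest is cycle (3) at 1.2046 (>1, arbitrage).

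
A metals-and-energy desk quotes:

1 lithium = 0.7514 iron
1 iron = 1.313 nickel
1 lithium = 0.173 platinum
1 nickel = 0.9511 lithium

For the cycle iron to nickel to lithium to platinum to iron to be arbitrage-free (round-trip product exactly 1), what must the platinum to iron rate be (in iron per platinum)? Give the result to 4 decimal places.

Known legs of the cycle: 1.313 × 0.9511 × 0.173 = 0.2160414139
For no arbitrage the full-cycle product must be 1, so the missing rate is 1 / 0.2160414139 ≈ 4.628742.

4.6287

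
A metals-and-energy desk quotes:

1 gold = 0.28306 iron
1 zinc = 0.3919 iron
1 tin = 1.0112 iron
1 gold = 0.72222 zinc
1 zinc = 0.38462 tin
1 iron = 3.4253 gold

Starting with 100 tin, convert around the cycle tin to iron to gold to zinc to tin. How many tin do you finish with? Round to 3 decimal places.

96.214

100 tin × 1.0112 = 101.12 iron
101.12 iron × 3.4253 = 346.366336 gold
346.366336 gold × 0.72222 = 250.15269518592 zinc
250.15269518592 zinc × 0.38462 = 96.2137296224085504 tin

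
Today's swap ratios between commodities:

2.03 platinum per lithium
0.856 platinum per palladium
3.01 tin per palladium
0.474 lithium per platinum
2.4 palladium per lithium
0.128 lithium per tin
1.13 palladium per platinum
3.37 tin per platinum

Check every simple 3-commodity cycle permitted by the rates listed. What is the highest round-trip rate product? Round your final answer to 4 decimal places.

lithium→palladium→platinum→lithium: 2.4 × 0.856 × 0.474 = 0.97379
lithium→palladium→tin→lithium: 2.4 × 3.01 × 0.128 = 0.92467
lithium→platinum→tin→lithium: 2.03 × 3.37 × 0.128 = 0.87566
Maximum is lithium→palladium→platinum→lithium at 0.9738; no arbitrage — every cycle loses value.

0.9738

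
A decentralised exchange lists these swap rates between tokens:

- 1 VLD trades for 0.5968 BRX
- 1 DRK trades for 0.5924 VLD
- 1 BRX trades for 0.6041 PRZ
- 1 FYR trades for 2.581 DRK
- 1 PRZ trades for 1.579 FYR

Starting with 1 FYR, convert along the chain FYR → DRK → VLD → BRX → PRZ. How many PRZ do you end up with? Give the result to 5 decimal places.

1 FYR × 2.581 = 2.581 DRK
2.581 DRK × 0.5924 = 1.5289844 VLD
1.5289844 VLD × 0.5968 = 0.91249788992 BRX
0.91249788992 BRX × 0.6041 = 0.551239975300672 PRZ

0.55124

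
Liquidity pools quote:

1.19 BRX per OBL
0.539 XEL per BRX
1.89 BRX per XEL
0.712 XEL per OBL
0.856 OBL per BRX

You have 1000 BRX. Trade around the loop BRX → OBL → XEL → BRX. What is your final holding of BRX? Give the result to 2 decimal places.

1151.90

1000 BRX × 0.856 = 856 OBL
856 OBL × 0.712 = 609.472 XEL
609.472 XEL × 1.89 = 1151.90208 BRX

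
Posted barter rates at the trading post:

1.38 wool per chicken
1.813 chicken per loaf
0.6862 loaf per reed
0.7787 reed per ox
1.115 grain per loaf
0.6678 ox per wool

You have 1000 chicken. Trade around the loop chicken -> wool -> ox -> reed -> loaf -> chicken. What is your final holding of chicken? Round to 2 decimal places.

1000 chicken × 1.38 = 1380 wool
1380 wool × 0.6678 = 921.564 ox
921.564 ox × 0.7787 = 717.6218868 reed
717.6218868 reed × 0.6862 = 492.43213872216 loaf
492.43213872216 loaf × 1.813 = 892.77946750327608 chicken

892.78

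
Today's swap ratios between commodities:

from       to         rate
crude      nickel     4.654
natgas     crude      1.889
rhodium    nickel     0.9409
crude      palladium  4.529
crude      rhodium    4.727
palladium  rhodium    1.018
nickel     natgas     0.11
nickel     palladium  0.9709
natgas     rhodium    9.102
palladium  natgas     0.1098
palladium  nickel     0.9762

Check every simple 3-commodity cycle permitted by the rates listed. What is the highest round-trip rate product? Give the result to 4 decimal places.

nickel→natgas→crude→nickel: 0.11 × 1.889 × 4.654 = 0.96705
nickel→natgas→rhodium→nickel: 0.11 × 9.102 × 0.9409 = 0.94205
crude→palladium→natgas→crude: 4.529 × 0.1098 × 1.889 = 0.93937
nickel→palladium→rhodium→nickel: 0.9709 × 1.018 × 0.9409 = 0.92996
Maximum is nickel→natgas→crude→nickel at 0.9671; no arbitrage — every cycle loses value.

0.9671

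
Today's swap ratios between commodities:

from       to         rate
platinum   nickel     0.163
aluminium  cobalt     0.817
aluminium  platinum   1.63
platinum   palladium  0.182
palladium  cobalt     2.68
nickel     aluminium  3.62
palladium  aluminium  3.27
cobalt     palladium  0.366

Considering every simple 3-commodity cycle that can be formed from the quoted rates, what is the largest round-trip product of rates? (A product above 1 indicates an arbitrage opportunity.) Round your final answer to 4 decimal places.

palladium→aluminium→cobalt→palladium: 3.27 × 0.817 × 0.366 = 0.97780
palladium→aluminium→platinum→palladium: 3.27 × 1.63 × 0.182 = 0.97008
aluminium→platinum→nickel→aluminium: 1.63 × 0.163 × 3.62 = 0.96180
Maximum is palladium→aluminium→cobalt→palladium at 0.9778; no arbitrage — every cycle loses value.

0.9778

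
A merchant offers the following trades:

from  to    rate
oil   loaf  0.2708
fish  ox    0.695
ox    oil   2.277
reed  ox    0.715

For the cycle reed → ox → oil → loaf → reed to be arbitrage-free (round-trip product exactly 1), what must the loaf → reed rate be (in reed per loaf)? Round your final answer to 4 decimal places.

2.2682

Known legs of the cycle: 0.715 × 2.277 × 0.2708 = 0.440877294
For no arbitrage the full-cycle product must be 1, so the missing rate is 1 / 0.440877294 ≈ 2.268205.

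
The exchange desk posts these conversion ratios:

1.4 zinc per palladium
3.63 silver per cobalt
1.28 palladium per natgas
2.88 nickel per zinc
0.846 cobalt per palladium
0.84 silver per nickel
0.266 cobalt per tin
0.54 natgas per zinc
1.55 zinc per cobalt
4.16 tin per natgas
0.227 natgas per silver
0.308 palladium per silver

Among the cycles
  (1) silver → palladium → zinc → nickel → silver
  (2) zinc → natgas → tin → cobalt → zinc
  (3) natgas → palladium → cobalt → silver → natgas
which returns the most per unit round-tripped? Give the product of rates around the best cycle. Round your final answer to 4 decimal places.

(1) 0.308 × 1.4 × 2.88 × 0.84 = 1.04316
(2) 0.54 × 4.16 × 0.266 × 1.55 = 0.92619
(3) 1.28 × 0.846 × 3.63 × 0.227 = 0.89230
Highest is cycle (1) at 1.0432 (>1, arbitrage).

1.0432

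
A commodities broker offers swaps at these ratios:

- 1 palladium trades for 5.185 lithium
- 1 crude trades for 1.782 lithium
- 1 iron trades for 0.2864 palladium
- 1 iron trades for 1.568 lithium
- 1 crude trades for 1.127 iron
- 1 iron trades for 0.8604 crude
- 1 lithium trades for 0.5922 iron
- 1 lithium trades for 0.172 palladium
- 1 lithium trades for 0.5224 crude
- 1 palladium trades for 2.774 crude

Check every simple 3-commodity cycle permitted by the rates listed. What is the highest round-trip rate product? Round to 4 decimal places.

crude→iron→lithium→crude: 1.127 × 1.568 × 0.5224 = 0.92315
crude→lithium→iron→crude: 1.782 × 0.5922 × 0.8604 = 0.90798
crude→iron→palladium→crude: 1.127 × 0.2864 × 2.774 = 0.89537
palladium→lithium→iron→palladium: 5.185 × 0.5922 × 0.2864 = 0.87941
crude→lithium→palladium→crude: 1.782 × 0.172 × 2.774 = 0.85024
Maximum is crude→iron→lithium→crude at 0.9232; no arbitrage — every cycle loses value.

0.9232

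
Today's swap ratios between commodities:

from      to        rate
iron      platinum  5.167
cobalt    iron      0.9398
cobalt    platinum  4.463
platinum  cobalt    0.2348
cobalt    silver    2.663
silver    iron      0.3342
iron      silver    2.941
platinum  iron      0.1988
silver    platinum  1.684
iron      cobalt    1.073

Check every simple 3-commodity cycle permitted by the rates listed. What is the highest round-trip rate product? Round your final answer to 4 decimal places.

1.1402

iron→platinum→cobalt→iron: 5.167 × 0.2348 × 0.9398 = 1.14018
silver→platinum→cobalt→silver: 1.684 × 0.2348 × 2.663 = 1.05296
silver→platinum→iron→silver: 1.684 × 0.1988 × 2.941 = 0.98459
silver→iron→cobalt→silver: 0.3342 × 1.073 × 2.663 = 0.95494
iron→cobalt→platinum→iron: 1.073 × 4.463 × 0.1988 = 0.95201
Maximum is iron→platinum→cobalt→iron at 1.1402; arbitrage exists.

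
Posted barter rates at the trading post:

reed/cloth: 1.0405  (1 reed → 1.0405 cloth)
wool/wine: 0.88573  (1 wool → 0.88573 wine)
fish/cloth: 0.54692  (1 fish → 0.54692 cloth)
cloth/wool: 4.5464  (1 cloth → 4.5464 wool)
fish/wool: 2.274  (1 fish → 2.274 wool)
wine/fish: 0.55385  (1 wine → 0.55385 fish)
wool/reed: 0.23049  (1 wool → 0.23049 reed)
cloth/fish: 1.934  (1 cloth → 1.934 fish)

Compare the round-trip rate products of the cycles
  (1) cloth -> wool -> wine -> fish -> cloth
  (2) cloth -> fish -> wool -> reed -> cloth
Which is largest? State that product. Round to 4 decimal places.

1.2198

(1) 4.5464 × 0.88573 × 0.55385 × 0.54692 = 1.21979
(2) 1.934 × 2.274 × 0.23049 × 1.0405 = 1.05473
Highest is cycle (1) at 1.2198 (>1, arbitrage).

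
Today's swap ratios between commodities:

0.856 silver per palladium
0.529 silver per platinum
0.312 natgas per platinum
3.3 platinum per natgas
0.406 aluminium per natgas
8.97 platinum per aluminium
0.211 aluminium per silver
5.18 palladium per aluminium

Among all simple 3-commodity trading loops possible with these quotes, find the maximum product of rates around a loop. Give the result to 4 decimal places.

natgas→aluminium→platinum→natgas: 0.406 × 8.97 × 0.312 = 1.13625
aluminium→platinum→silver→aluminium: 8.97 × 0.529 × 0.211 = 1.00122
palladium→silver→aluminium→palladium: 0.856 × 0.211 × 5.18 = 0.93559
Maximum is natgas→aluminium→platinum→natgas at 1.1362; arbitrage exists.

1.1362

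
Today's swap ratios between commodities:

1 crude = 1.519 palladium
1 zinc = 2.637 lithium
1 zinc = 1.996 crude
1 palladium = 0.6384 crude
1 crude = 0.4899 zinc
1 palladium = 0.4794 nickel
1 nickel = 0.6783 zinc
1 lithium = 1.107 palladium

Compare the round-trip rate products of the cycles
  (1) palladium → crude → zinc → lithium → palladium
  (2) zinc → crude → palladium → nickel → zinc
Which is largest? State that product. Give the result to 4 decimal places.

(1) 0.6384 × 0.4899 × 2.637 × 1.107 = 0.91297
(2) 1.996 × 1.519 × 0.4794 × 0.6783 = 0.98591
Highest is cycle (2) at 0.9859 (≤1, no arbitrage).

0.9859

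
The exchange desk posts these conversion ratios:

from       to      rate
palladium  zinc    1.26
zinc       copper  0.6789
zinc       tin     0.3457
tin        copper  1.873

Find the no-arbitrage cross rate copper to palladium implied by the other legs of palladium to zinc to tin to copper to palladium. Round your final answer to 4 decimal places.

1.2257

Known legs of the cycle: 1.26 × 0.3457 × 1.873 = 0.815845086
For no arbitrage the full-cycle product must be 1, so the missing rate is 1 / 0.815845086 ≈ 1.225723.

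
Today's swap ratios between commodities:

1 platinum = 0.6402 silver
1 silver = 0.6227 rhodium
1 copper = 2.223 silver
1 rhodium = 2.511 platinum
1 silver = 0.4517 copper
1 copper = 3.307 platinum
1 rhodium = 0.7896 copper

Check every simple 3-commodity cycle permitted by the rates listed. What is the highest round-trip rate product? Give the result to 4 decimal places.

1.0930

silver→rhodium→copper→silver: 0.6227 × 0.7896 × 2.223 = 1.09301
silver→rhodium→platinum→silver: 0.6227 × 2.511 × 0.6402 = 1.00102
silver→copper→platinum→silver: 0.4517 × 3.307 × 0.6402 = 0.95631
Maximum is silver→rhodium→copper→silver at 1.0930; arbitrage exists.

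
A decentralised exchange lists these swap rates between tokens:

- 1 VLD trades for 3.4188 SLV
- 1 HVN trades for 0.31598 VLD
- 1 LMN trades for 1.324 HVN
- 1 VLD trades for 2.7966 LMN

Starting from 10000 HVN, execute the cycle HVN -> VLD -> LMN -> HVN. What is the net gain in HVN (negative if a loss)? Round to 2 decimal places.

1699.79

10000 HVN × 0.31598 = 3159.8 VLD
3159.8 VLD × 2.7966 = 8836.69668 LMN
8836.69668 LMN × 1.324 = 11699.78640432 HVN
Net change: 11699.78640432 − 10000 = 1699.78640432 HVN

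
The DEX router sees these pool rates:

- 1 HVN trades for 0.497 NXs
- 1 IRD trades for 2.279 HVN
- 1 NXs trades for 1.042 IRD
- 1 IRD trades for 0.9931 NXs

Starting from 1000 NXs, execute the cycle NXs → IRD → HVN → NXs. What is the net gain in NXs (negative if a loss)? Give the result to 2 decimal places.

180.23

1000 NXs × 1.042 = 1042 IRD
1042 IRD × 2.279 = 2374.718 HVN
2374.718 HVN × 0.497 = 1180.234846 NXs
Net change: 1180.234846 − 1000 = 180.234846 NXs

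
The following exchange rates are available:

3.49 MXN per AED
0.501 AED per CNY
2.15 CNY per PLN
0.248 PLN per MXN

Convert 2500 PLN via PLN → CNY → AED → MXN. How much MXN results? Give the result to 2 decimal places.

2500 PLN × 2.15 = 5375 CNY
5375 CNY × 0.501 = 2692.875 AED
2692.875 AED × 3.49 = 9398.13375 MXN

9398.13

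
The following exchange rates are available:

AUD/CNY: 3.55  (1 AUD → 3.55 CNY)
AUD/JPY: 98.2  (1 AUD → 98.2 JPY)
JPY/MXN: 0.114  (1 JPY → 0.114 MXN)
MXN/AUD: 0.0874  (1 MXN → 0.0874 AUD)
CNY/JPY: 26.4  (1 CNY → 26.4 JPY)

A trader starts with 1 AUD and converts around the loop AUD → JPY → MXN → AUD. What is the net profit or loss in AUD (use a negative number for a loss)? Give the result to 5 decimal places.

1 AUD × 98.2 = 98.2 JPY
98.2 JPY × 0.114 = 11.1948 MXN
11.1948 MXN × 0.0874 = 0.97842552 AUD
Net change: 0.97842552 − 1 = -0.02157448 AUD

-0.02157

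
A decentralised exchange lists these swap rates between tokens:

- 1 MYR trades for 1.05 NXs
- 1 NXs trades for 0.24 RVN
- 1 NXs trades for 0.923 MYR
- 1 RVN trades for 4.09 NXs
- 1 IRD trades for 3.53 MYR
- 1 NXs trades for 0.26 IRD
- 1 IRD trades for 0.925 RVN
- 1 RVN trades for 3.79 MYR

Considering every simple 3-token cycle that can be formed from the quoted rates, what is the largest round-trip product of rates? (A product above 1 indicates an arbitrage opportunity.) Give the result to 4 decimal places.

0.9836

RVN→NXs→IRD→RVN: 4.09 × 0.26 × 0.925 = 0.98365
NXs→IRD→MYR→NXs: 0.26 × 3.53 × 1.05 = 0.96369
RVN→MYR→NXs→RVN: 3.79 × 1.05 × 0.24 = 0.95508
Maximum is RVN→NXs→IRD→RVN at 0.9836; no arbitrage — every cycle loses value.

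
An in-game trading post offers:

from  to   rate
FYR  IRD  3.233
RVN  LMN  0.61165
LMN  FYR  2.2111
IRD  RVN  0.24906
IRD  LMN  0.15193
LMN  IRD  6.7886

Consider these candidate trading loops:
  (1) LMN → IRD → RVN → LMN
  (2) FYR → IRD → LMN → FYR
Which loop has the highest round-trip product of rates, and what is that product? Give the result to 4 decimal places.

(1) 6.7886 × 0.24906 × 0.61165 = 1.03416
(2) 3.233 × 0.15193 × 2.2111 = 1.08607
Highest is cycle (2) at 1.0861 (>1, arbitrage).

1.0861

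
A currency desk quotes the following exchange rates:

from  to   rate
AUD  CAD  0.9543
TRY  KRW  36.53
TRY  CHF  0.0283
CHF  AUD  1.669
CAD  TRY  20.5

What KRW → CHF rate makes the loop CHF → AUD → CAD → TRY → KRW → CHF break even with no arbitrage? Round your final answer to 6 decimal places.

0.000838

Known legs of the cycle: 1.669 × 0.9543 × 20.5 × 36.53 = 1192.7372801955
For no arbitrage the full-cycle product must be 1, so the missing rate is 1 / 1192.7372801955 ≈ 0.00083841.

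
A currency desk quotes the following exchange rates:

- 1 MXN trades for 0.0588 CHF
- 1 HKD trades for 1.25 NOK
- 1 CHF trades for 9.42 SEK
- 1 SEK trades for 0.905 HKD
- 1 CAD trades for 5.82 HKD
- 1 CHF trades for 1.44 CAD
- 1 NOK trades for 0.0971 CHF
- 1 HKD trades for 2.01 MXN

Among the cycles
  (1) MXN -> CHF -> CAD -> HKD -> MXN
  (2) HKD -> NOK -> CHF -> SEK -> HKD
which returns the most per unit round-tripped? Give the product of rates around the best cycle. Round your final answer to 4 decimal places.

(1) 0.0588 × 1.44 × 5.82 × 2.01 = 0.99051
(2) 1.25 × 0.0971 × 9.42 × 0.905 = 1.03473
Highest is cycle (2) at 1.0347 (>1, arbitrage).

1.0347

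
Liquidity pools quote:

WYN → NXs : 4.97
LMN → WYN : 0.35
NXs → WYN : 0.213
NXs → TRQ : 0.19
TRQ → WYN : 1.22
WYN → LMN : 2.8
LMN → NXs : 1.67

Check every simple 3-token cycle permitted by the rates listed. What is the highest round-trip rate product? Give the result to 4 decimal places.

TRQ→WYN→NXs→TRQ: 1.22 × 4.97 × 0.19 = 1.15205
LMN→NXs→WYN→LMN: 1.67 × 0.213 × 2.8 = 0.99599
Maximum is TRQ→WYN→NXs→TRQ at 1.1520; arbitrage exists.

1.1520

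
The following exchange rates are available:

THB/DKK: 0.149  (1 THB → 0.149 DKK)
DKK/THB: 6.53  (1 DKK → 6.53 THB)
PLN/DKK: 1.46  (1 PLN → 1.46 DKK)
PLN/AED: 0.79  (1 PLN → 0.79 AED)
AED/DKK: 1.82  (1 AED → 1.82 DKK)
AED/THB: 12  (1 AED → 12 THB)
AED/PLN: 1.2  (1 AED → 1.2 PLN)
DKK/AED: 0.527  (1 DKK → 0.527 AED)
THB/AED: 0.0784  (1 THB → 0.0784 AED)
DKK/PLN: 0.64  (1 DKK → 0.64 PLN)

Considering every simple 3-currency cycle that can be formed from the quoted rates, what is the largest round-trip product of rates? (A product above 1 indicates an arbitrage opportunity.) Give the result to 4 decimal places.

0.9423

DKK→AED→THB→DKK: 0.527 × 12 × 0.149 = 0.94228
DKK→THB→AED→DKK: 6.53 × 0.0784 × 1.82 = 0.93175
PLN→DKK→AED→PLN: 1.46 × 0.527 × 1.2 = 0.92330
PLN→AED→DKK→PLN: 0.79 × 1.82 × 0.64 = 0.92019
Maximum is DKK→AED→THB→DKK at 0.9423; no arbitrage — every cycle loses value.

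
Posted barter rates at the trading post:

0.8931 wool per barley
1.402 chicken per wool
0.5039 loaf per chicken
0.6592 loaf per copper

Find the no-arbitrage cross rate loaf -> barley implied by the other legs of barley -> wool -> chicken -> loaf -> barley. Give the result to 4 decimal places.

Known legs of the cycle: 0.8931 × 1.402 × 0.5039 = 0.63094639218
For no arbitrage the full-cycle product must be 1, so the missing rate is 1 / 0.63094639218 ≈ 1.584921.

1.5849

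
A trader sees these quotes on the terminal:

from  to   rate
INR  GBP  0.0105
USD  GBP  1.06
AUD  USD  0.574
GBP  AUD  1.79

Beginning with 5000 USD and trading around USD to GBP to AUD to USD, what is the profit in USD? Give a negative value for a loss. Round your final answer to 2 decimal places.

5000 USD × 1.06 = 5300 GBP
5300 GBP × 1.79 = 9487 AUD
9487 AUD × 0.574 = 5445.538 USD
Net change: 5445.538 − 5000 = 445.538 USD

445.54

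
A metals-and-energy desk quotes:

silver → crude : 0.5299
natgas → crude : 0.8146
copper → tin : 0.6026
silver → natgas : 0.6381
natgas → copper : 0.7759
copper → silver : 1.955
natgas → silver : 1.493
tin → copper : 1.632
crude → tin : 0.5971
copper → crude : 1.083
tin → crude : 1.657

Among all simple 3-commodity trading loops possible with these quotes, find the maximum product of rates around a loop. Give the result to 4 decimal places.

tin→copper→crude→tin: 1.632 × 1.083 × 0.5971 = 1.05535
silver→natgas→copper→silver: 0.6381 × 0.7759 × 1.955 = 0.96792
Maximum is tin→copper→crude→tin at 1.0553; arbitrage exists.

1.0553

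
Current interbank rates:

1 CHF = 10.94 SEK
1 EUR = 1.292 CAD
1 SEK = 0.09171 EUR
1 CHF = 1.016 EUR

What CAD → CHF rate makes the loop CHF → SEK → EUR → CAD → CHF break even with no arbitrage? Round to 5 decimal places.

Known legs of the cycle: 10.94 × 0.09171 × 1.292 = 1.2962731608
For no arbitrage the full-cycle product must be 1, so the missing rate is 1 / 1.2962731608 ≈ 0.7714423.

0.77144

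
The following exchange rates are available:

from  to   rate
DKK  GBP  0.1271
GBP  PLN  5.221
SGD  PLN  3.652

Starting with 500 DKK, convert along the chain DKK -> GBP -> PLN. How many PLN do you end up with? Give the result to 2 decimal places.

500 DKK × 0.1271 = 63.55 GBP
63.55 GBP × 5.221 = 331.79455 PLN

331.79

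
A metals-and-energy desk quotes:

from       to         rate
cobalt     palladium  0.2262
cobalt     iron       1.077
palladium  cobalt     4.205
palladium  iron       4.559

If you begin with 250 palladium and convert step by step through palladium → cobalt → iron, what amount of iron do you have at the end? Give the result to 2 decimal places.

250 palladium × 4.205 = 1051.25 cobalt
1051.25 cobalt × 1.077 = 1132.19625 iron

1132.20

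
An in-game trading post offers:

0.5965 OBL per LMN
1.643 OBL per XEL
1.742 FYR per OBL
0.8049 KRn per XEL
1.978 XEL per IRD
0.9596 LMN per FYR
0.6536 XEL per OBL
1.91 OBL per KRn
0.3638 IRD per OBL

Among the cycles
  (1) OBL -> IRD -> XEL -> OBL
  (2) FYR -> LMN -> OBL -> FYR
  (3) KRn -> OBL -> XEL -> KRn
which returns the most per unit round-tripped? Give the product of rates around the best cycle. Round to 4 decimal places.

1.1823

(1) 0.3638 × 1.978 × 1.643 = 1.18230
(2) 0.9596 × 0.5965 × 1.742 = 0.99712
(3) 1.91 × 0.6536 × 0.8049 = 1.00482
Highest is cycle (1) at 1.1823 (>1, arbitrage).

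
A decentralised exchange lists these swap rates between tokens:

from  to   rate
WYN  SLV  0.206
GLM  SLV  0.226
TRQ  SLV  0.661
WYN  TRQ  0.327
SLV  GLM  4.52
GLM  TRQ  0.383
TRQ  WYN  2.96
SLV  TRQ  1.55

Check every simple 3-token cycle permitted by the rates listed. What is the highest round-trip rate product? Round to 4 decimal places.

1.1443

SLV→GLM→TRQ→SLV: 4.52 × 0.383 × 0.661 = 1.14430
SLV→TRQ→WYN→SLV: 1.55 × 2.96 × 0.206 = 0.94513
Maximum is SLV→GLM→TRQ→SLV at 1.1443; arbitrage exists.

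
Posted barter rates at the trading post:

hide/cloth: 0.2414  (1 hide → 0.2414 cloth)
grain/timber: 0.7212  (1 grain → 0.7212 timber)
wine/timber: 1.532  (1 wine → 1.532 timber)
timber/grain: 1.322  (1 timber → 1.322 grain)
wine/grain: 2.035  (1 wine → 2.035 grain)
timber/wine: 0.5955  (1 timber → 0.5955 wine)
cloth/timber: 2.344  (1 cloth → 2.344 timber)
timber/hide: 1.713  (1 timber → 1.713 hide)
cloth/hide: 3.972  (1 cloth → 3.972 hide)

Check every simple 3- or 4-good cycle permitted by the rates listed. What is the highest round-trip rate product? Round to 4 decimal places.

0.9693

timber→hide→cloth→timber: 1.713 × 0.2414 × 2.344 = 0.96929
wine→grain→timber→wine: 2.035 × 0.7212 × 0.5955 = 0.87398
Maximum is timber→hide→cloth→timber at 0.9693; no arbitrage — every cycle loses value.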